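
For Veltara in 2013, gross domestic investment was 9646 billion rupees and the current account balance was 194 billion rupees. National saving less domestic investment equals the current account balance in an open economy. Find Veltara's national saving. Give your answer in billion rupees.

S = I + CA = 9646 + 194 = 9840

9840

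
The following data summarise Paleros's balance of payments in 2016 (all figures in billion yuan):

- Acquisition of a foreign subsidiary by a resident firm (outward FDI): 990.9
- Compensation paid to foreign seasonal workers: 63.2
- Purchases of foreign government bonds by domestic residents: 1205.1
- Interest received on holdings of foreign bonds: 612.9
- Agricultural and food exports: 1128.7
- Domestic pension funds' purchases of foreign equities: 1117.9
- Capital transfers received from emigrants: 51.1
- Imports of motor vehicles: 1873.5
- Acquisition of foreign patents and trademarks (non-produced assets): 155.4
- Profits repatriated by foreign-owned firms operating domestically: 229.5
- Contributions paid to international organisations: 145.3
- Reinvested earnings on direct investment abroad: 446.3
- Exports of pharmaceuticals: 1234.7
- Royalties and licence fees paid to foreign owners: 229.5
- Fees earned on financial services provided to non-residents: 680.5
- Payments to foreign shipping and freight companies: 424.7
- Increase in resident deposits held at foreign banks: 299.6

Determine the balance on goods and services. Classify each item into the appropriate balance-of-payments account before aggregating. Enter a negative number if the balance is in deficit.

Goods: 1234.7 - 1873.5 + 1128.7 = 489.9
Services: 680.5 - 424.7 - 229.5 = 26.3
Trade balance = 489.9 + 26.3 = 516.2
(Excluded from the trade balance — financial account: acquisition of a foreign subsidiary by a resident firm (outward FDI) 990.9, purchases of foreign government bonds by domestic residents 1205.1, domestic pension funds' purchases of foreign equities 1117.9, increase in resident deposits held at foreign banks 299.6; primary income: compensation paid to foreign seasonal workers 63.2, interest received on holdings of foreign bonds 612.9, profits repatriated by foreign-owned firms operating domestically 229.5, reinvested earnings on direct investment abroad 446.3; capital account: capital transfers received from emigrants 51.1, acquisition of foreign patents and trademarks (non-produced assets) 155.4; secondary income: contributions paid to international organisations 145.3.)

516.2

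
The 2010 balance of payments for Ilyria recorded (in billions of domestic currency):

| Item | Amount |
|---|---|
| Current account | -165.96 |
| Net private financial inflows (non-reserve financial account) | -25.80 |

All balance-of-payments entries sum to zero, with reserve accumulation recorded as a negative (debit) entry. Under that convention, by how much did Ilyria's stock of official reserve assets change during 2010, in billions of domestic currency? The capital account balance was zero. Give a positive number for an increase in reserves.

Official reserve transactions balance = -((-165.96) + (-25.80)) = 191.76
An accumulation of reserves is recorded as a debit (negative entry), so the change in the stock of reserves is the negative of that balance.
Change in official reserves = -(191.76) = -191.76

-191.76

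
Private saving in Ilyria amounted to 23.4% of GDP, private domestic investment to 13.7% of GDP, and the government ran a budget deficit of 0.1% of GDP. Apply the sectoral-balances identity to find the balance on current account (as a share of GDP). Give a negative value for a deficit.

By the sectoral-balances identity, CA = (S_private - I) + (T - G).
Private balance = 23.4 - 13.7 = 9.7
Government balance (T - G) = -0.1
CA = 9.7 + (-0.1) = 9.6

9.6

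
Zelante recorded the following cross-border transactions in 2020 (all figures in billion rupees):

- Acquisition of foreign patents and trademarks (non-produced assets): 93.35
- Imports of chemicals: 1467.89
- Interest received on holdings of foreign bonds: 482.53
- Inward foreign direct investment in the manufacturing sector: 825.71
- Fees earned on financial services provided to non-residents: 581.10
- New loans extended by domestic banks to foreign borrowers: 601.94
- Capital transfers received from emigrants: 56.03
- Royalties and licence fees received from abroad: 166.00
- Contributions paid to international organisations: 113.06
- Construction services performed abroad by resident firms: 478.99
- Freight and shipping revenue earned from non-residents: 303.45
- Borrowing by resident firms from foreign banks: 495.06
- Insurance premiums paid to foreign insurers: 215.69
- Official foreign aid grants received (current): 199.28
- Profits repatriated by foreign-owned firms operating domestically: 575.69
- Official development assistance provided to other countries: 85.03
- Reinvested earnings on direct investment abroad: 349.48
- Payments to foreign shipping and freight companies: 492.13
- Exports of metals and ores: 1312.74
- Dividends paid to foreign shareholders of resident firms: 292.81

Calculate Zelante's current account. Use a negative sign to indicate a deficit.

631.27

Goods: 1312.74 - 1467.89 = -155.15
Services: -215.69 + 478.99 + 166.00 - 492.13 + 581.10 + 303.45 = 821.72
Primary income: 482.53 + 349.48 - 575.69 - 292.81 = -36.49
Secondary income: -113.06 - 85.03 + 199.28 = 1.19
Current account = (-155.15) + 821.72 + (-36.49) + 1.19 = 631.27
(Excluded from the current account — capital account: acquisition of foreign patents and trademarks (non-produced assets) 93.35, capital transfers received from emigrants 56.03; financial account: inward foreign direct investment in the manufacturing sector 825.71, new loans extended by domestic banks to foreign borrowers 601.94, borrowing by resident firms from foreign banks 495.06.)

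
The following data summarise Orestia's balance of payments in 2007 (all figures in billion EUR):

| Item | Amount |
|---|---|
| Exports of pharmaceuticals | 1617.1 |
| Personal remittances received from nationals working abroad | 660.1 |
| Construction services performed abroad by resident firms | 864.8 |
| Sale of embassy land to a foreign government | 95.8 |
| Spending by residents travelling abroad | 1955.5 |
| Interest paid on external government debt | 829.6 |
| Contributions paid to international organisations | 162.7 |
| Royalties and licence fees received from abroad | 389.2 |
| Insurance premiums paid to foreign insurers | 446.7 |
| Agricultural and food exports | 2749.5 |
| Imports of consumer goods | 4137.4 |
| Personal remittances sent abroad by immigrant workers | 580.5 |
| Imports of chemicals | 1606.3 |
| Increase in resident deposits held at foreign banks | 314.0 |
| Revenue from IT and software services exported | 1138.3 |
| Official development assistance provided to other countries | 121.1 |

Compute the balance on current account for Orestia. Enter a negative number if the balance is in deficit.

Goods: 2749.5 - 4137.4 + 1617.1 - 1606.3 = -1377.1
Services: 1138.3 - 1955.5 - 446.7 + 864.8 + 389.2 = -9.9
Primary income: -829.6
Secondary income: 660.1 - 580.5 - 121.1 - 162.7 = -204.2
Current account = (-1377.1) + (-9.9) + (-829.6) + (-204.2) = -2420.8
(Excluded from the current account — capital account: sale of embassy land to a foreign government 95.8; financial account: increase in resident deposits held at foreign banks 314.0.)

-2420.8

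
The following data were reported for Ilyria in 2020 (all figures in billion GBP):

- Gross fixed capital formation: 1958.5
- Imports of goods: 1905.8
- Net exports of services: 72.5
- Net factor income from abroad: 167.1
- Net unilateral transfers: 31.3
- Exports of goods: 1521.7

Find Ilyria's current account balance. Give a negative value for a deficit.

Goods balance = 1521.7 - 1905.8 = -384.1
Services balance = 72.5
Trade balance (goods + services) = -384.1 + 72.5 = -311.6
Net primary income = 167.1
Net secondary income = 31.3
Current account = -311.6 + 167.1 + 31.3 = -113.2

-113.2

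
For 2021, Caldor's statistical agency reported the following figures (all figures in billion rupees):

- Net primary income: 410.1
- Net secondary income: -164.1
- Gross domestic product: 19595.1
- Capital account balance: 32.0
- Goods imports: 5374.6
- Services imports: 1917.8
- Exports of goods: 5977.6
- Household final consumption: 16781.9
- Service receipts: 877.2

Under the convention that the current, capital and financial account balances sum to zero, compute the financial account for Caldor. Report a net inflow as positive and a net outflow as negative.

159.6

Goods balance = 5977.6 - 5374.6 = 603.0
Services balance = 877.2 - 1917.8 = -1040.6
Trade balance (goods + services) = 603.0 + (-1040.6) = -437.6
Net primary income = 410.1
Net secondary income = -164.1
Current account = -437.6 + 410.1 + (-164.1) = -191.6
Financial account = -(-191.6 + 32.0) = 159.6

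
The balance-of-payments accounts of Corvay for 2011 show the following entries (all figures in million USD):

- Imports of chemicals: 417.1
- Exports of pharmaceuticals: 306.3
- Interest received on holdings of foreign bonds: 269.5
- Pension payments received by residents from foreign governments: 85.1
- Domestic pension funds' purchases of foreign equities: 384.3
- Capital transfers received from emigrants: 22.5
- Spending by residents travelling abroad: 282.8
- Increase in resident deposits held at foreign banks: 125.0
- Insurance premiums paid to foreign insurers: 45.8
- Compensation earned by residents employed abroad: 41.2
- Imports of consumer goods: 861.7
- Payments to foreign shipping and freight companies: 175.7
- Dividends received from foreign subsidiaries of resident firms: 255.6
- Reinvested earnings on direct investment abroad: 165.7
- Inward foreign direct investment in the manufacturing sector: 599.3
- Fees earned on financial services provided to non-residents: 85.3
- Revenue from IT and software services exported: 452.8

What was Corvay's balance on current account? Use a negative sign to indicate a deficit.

Goods: -417.1 + 306.3 - 861.7 = -972.5
Services: -282.8 + 452.8 + 85.3 - 45.8 - 175.7 = 33.8
Primary income: 165.7 + 269.5 + 41.2 + 255.6 = 732.0
Secondary income: 85.1
Current account = (-972.5) + 33.8 + 732.0 + 85.1 = -121.6
(Excluded from the current account — financial account: domestic pension funds' purchases of foreign equities 384.3, increase in resident deposits held at foreign banks 125.0, inward foreign direct investment in the manufacturing sector 599.3; capital account: capital transfers received from emigrants 22.5.)

-121.6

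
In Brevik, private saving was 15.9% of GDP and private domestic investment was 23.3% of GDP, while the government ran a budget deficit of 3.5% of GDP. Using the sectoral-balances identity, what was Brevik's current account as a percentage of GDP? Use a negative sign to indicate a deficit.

-10.9

By the sectoral-balances identity, CA = (S_private - I) + (T - G).
Private balance = 15.9 - 23.3 = -7.4
Government balance (T - G) = -3.5
CA = -7.4 + (-3.5) = -10.9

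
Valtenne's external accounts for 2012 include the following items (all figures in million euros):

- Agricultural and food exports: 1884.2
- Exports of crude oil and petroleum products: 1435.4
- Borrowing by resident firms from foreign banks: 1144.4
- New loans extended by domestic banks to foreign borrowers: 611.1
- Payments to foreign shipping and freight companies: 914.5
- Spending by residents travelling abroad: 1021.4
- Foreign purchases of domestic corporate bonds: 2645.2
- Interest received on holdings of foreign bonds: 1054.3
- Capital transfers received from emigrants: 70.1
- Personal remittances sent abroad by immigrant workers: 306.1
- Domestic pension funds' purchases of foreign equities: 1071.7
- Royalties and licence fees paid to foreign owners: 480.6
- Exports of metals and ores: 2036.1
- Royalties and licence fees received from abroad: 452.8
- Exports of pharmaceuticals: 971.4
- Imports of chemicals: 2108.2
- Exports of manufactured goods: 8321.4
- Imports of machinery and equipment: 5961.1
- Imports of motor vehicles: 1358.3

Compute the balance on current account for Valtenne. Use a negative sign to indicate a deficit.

4005.4

Goods: 1884.2 + 8321.4 - 2108.2 - 5961.1 - 1358.3 + 971.4 + 1435.4 + 2036.1 = 5220.9
Services: -914.5 + 452.8 - 1021.4 - 480.6 = -1963.7
Primary income: 1054.3
Secondary income: -306.1
Current account = 5220.9 + (-1963.7) + 1054.3 + (-306.1) = 4005.4
(Excluded from the current account — financial account: borrowing by resident firms from foreign banks 1144.4, new loans extended by domestic banks to foreign borrowers 611.1, foreign purchases of domestic corporate bonds 2645.2, domestic pension funds' purchases of foreign equities 1071.7; capital account: capital transfers received from emigrants 70.1.)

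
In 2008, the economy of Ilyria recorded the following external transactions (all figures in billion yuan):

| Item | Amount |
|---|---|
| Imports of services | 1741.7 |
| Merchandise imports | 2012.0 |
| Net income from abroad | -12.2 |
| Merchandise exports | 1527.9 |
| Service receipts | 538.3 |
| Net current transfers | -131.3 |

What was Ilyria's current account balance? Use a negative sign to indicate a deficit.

Goods balance = 1527.9 - 2012.0 = -484.1
Services balance = 538.3 - 1741.7 = -1203.4
Trade balance (goods + services) = -484.1 + (-1203.4) = -1687.5
Net primary income = -12.2
Net secondary income = -131.3
Current account = -1687.5 + (-12.2) + (-131.3) = -1831.0

-1831.0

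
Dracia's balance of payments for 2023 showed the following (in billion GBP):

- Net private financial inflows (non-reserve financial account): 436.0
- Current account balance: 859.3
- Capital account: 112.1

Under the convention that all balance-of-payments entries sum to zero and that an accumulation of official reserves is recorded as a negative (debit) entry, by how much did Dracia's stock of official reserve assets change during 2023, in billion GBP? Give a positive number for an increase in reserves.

1407.4

Official reserve transactions balance = -(859.3 + 112.1 + 436.0) = -1407.4
An accumulation of reserves is recorded as a debit (negative entry), so the change in the stock of reserves is the negative of that balance.
Change in official reserves = -(-1407.4) = 1407.4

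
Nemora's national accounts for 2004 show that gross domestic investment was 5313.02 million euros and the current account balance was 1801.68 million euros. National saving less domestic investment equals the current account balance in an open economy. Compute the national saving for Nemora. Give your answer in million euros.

S - I = CA (net lending to the rest of the world).
S = I + CA = 5313.02 + 1801.68 = 7114.70

7114.70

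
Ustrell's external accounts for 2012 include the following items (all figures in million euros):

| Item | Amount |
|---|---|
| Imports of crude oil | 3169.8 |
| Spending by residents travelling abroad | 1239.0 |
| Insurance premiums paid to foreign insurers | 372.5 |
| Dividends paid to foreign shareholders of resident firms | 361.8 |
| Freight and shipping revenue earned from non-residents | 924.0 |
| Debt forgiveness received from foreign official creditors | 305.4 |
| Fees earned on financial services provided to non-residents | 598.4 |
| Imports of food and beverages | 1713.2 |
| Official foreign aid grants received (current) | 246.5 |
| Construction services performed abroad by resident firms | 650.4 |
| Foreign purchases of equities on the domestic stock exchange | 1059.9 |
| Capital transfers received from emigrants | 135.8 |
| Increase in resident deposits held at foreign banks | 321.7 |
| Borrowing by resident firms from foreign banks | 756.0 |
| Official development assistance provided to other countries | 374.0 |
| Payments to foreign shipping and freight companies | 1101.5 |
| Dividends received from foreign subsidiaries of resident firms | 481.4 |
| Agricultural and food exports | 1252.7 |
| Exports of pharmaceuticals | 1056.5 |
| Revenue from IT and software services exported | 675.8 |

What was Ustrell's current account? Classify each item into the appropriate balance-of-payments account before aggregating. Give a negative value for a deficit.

-2446.1

Goods: 1056.5 - 1713.2 - 3169.8 + 1252.7 = -2573.8
Services: 650.4 + 675.8 - 1101.5 - 1239.0 + 924.0 + 598.4 - 372.5 = 135.6
Primary income: 481.4 - 361.8 = 119.6
Secondary income: 246.5 - 374.0 = -127.5
Current account = (-2573.8) + 135.6 + 119.6 + (-127.5) = -2446.1
(Excluded from the current account — capital account: debt forgiveness received from foreign official creditors 305.4, capital transfers received from emigrants 135.8; financial account: foreign purchases of equities on the domestic stock exchange 1059.9, increase in resident deposits held at foreign banks 321.7, borrowing by resident firms from foreign banks 756.0.)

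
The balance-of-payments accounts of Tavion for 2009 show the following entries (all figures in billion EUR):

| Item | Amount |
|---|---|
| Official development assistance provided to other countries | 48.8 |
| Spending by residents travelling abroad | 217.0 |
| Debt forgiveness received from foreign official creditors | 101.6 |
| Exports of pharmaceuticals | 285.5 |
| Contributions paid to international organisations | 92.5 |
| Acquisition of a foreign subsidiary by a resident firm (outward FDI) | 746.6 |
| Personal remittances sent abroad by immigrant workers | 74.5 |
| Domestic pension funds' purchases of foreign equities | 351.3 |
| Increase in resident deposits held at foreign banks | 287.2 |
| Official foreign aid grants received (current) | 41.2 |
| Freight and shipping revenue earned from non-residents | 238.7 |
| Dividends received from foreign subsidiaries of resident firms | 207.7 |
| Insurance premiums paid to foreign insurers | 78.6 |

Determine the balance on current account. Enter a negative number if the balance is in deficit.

Goods: 285.5
Services: -78.6 + 238.7 - 217.0 = -56.9
Primary income: 207.7
Secondary income: -48.8 - 92.5 - 74.5 + 41.2 = -174.6
Current account = 285.5 + (-56.9) + 207.7 + (-174.6) = 261.7
(Excluded from the current account — capital account: debt forgiveness received from foreign official creditors 101.6; financial account: acquisition of a foreign subsidiary by a resident firm (outward FDI) 746.6, domestic pension funds' purchases of foreign equities 351.3, increase in resident deposits held at foreign banks 287.2.)

261.7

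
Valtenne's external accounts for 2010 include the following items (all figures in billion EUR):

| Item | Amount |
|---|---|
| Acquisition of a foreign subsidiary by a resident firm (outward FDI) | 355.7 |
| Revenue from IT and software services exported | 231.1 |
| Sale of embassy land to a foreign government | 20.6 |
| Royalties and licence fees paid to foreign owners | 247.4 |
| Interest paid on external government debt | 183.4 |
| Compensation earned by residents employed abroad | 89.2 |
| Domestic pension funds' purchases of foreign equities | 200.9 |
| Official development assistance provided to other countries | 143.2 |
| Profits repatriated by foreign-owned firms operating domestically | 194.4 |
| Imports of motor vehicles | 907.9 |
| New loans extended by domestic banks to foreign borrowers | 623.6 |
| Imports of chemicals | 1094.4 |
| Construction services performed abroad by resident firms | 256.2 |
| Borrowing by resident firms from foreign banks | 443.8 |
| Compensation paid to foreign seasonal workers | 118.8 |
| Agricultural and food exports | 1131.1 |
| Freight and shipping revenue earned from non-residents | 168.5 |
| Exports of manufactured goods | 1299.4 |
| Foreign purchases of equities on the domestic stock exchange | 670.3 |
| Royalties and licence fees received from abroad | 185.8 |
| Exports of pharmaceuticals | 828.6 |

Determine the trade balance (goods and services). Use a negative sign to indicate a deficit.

Goods: 828.6 + 1299.4 - 1094.4 + 1131.1 - 907.9 = 1256.8
Services: 231.1 + 256.2 + 185.8 - 247.4 + 168.5 = 594.2
Trade balance = 1256.8 + 594.2 = 1851.0
(Excluded from the trade balance — financial account: acquisition of a foreign subsidiary by a resident firm (outward FDI) 355.7, domestic pension funds' purchases of foreign equities 200.9, new loans extended by domestic banks to foreign borrowers 623.6, borrowing by resident firms from foreign banks 443.8, foreign purchases of equities on the domestic stock exchange 670.3; capital account: sale of embassy land to a foreign government 20.6; primary income: interest paid on external government debt 183.4, compensation earned by residents employed abroad 89.2, profits repatriated by foreign-owned firms operating domestically 194.4, compensation paid to foreign seasonal workers 118.8; secondary income: official development assistance provided to other countries 143.2.)

1851.0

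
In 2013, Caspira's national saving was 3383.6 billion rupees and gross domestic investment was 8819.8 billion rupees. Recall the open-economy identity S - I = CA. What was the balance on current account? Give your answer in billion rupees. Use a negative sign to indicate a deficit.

CA = S - I = 3383.6 - 8819.8 = -5436.2

-5436.2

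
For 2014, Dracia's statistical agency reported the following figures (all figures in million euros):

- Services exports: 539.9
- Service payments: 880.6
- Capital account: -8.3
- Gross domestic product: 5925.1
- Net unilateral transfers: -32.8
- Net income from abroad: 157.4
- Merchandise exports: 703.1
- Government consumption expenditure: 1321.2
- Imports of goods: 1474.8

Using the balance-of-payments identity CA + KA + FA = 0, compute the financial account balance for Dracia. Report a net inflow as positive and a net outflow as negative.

996.1

Goods balance = 703.1 - 1474.8 = -771.7
Services balance = 539.9 - 880.6 = -340.7
Trade balance (goods + services) = -771.7 + (-340.7) = -1112.4
Net primary income = 157.4
Net secondary income = -32.8
Current account = -1112.4 + 157.4 + (-32.8) = -987.8
Financial account = -(-987.8 + (-8.3)) = 996.1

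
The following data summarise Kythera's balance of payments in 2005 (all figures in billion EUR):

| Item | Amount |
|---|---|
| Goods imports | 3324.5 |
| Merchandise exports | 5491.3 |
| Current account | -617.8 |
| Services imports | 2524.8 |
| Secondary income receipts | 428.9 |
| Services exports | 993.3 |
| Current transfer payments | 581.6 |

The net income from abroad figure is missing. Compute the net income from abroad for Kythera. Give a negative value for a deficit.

-1100.4

Current account = goods balance + services balance + net primary income + net secondary income
Sum of the known components = 482.6
Net income from abroad = CA - (known components) = -617.8 - 482.6 = -1100.4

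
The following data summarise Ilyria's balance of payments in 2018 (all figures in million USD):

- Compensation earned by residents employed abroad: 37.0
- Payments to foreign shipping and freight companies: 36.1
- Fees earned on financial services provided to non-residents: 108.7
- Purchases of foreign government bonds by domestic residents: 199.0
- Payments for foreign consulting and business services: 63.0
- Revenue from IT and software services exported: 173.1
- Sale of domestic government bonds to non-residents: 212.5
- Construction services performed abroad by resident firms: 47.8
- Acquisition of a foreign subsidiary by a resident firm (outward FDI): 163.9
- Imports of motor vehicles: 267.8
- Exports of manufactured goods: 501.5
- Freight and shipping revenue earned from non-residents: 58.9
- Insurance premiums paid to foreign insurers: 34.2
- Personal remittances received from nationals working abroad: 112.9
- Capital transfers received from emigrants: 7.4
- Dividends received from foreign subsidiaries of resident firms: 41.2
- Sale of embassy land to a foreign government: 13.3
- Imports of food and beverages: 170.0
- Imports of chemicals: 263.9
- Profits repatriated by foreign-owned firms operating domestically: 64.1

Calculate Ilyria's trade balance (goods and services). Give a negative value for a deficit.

55.0

Goods: -267.8 - 263.9 - 170.0 + 501.5 = -200.2
Services: -36.1 - 63.0 + 58.9 + 108.7 - 34.2 + 173.1 + 47.8 = 255.2
Trade balance = -200.2 + 255.2 = 55.0
(Excluded from the trade balance — primary income: compensation earned by residents employed abroad 37.0, dividends received from foreign subsidiaries of resident firms 41.2, profits repatriated by foreign-owned firms operating domestically 64.1; financial account: purchases of foreign government bonds by domestic residents 199.0, sale of domestic government bonds to non-residents 212.5, acquisition of a foreign subsidiary by a resident firm (outward FDI) 163.9; secondary income: personal remittances received from nationals working abroad 112.9; capital account: capital transfers received from emigrants 7.4, sale of embassy land to a foreign government 13.3.)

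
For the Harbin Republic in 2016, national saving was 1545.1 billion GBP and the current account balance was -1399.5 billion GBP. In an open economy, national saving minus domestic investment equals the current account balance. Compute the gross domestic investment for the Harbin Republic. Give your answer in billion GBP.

2944.6

I = S - CA = 1545.1 - (-1399.5) = 2944.6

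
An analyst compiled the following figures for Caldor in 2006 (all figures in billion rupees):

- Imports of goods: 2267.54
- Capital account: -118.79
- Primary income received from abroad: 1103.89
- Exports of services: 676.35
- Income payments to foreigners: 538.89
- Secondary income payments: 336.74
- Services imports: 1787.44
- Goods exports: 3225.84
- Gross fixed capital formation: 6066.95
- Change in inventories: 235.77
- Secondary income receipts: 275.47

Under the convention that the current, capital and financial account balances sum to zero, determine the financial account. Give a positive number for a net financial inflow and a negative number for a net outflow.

Goods balance = 3225.84 - 2267.54 = 958.30
Services balance = 676.35 - 1787.44 = -1111.09
Trade balance (goods + services) = 958.30 + (-1111.09) = -152.79
Net primary income = 1103.89 - 538.89 = 565.00
Net secondary income = 275.47 - 336.74 = -61.27
Current account = -152.79 + 565.00 + (-61.27) = 350.94
Financial account = -(350.94 + (-118.79)) = -232.15

-232.15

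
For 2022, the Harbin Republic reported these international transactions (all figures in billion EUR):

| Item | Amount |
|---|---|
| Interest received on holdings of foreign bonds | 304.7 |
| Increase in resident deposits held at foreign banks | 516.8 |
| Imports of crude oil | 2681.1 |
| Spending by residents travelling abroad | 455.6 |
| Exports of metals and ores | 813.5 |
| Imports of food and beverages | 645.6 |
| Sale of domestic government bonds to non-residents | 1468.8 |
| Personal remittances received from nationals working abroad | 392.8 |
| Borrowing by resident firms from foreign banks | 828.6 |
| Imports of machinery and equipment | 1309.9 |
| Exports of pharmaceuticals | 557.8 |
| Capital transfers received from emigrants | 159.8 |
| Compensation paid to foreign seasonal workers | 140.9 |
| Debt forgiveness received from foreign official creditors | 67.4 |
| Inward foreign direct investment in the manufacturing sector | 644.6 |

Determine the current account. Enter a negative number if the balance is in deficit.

Goods: 813.5 + 557.8 - 645.6 - 1309.9 - 2681.1 = -3265.3
Services: -455.6
Primary income: 304.7 - 140.9 = 163.8
Secondary income: 392.8
Current account = (-3265.3) + (-455.6) + 163.8 + 392.8 = -3164.3
(Excluded from the current account — financial account: increase in resident deposits held at foreign banks 516.8, sale of domestic government bonds to non-residents 1468.8, borrowing by resident firms from foreign banks 828.6, inward foreign direct investment in the manufacturing sector 644.6; capital account: capital transfers received from emigrants 159.8, debt forgiveness received from foreign official creditors 67.4.)

-3164.3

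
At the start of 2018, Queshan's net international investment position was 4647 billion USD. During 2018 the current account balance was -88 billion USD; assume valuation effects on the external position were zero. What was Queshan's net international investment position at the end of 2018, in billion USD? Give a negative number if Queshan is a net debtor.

With no valuation effects, change in NIIP = current account = -88
End-of-year NIIP = 4647 + (-88) = 4559

4559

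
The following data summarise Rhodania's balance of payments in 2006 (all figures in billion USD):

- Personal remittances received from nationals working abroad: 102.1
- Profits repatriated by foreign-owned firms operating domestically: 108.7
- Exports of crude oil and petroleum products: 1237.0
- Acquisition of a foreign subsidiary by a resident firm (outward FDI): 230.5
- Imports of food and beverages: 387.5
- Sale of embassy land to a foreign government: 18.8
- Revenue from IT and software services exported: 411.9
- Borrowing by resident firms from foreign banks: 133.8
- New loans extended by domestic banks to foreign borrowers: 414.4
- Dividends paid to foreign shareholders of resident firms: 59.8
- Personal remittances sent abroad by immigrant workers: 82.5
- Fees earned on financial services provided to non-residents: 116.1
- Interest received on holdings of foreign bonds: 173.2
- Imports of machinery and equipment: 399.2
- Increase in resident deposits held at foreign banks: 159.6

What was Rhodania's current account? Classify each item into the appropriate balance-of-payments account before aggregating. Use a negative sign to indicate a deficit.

1002.6

Goods: -387.5 - 399.2 + 1237.0 = 450.3
Services: 116.1 + 411.9 = 528.0
Primary income: 173.2 - 108.7 - 59.8 = 4.7
Secondary income: -82.5 + 102.1 = 19.6
Current account = 450.3 + 528.0 + 4.7 + 19.6 = 1002.6
(Excluded from the current account — financial account: acquisition of a foreign subsidiary by a resident firm (outward FDI) 230.5, borrowing by resident firms from foreign banks 133.8, new loans extended by domestic banks to foreign borrowers 414.4, increase in resident deposits held at foreign banks 159.6; capital account: sale of embassy land to a foreign government 18.8.)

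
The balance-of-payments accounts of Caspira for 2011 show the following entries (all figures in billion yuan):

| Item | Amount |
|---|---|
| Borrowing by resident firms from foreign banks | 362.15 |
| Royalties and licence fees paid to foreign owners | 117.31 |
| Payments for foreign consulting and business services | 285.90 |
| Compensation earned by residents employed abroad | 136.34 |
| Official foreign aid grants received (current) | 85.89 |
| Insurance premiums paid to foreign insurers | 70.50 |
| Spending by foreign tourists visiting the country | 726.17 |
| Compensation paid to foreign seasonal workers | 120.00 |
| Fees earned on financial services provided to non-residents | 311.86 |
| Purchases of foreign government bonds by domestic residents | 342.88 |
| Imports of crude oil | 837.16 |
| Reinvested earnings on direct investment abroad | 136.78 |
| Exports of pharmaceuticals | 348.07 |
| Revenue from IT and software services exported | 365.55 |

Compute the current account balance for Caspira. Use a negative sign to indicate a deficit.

679.79

Goods: 348.07 - 837.16 = -489.09
Services: 365.55 - 285.90 - 117.31 + 311.86 - 70.50 + 726.17 = 929.87
Primary income: 136.78 + 136.34 - 120.00 = 153.12
Secondary income: 85.89
Current account = (-489.09) + 929.87 + 153.12 + 85.89 = 679.79
(Excluded from the current account — financial account: borrowing by resident firms from foreign banks 362.15, purchases of foreign government bonds by domestic residents 342.88.)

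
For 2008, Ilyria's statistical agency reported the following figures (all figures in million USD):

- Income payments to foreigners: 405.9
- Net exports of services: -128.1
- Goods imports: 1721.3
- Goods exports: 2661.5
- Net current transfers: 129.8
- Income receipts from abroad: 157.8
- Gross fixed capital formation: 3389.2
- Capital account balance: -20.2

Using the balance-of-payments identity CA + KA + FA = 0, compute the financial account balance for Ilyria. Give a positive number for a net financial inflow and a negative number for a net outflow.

-673.6

Goods balance = 2661.5 - 1721.3 = 940.2
Services balance = -128.1
Trade balance (goods + services) = 940.2 + (-128.1) = 812.1
Net primary income = 157.8 - 405.9 = -248.1
Net secondary income = 129.8
Current account = 812.1 + (-248.1) + 129.8 = 693.8
Financial account = -(693.8 + (-20.2)) = -673.6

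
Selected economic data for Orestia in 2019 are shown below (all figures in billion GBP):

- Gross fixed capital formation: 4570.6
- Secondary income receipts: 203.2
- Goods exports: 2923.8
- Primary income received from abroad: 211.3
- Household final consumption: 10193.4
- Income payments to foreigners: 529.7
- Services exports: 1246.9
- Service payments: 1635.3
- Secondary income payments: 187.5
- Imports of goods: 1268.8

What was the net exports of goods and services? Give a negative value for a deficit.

Goods balance = 2923.8 - 1268.8 = 1655.0
Services balance = 1246.9 - 1635.3 = -388.4
Trade balance (goods + services) = 1655.0 + (-388.4) = 1266.6

1266.6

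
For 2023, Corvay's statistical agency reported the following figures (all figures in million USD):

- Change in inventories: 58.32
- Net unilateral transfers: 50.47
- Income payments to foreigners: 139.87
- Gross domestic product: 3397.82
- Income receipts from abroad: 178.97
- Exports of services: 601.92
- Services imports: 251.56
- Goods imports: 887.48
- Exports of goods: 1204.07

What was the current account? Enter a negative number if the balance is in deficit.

Goods balance = 1204.07 - 887.48 = 316.59
Services balance = 601.92 - 251.56 = 350.36
Trade balance (goods + services) = 316.59 + 350.36 = 666.95
Net primary income = 178.97 - 139.87 = 39.10
Net secondary income = 50.47
Current account = 666.95 + 39.10 + 50.47 = 756.52

756.52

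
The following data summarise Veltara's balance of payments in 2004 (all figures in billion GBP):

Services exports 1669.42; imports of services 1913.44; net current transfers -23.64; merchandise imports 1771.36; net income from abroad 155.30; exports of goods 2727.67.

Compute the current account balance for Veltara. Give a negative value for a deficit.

Goods balance = 2727.67 - 1771.36 = 956.31
Services balance = 1669.42 - 1913.44 = -244.02
Trade balance (goods + services) = 956.31 + (-244.02) = 712.29
Net primary income = 155.30
Net secondary income = -23.64
Current account = 712.29 + 155.30 + (-23.64) = 843.95

843.95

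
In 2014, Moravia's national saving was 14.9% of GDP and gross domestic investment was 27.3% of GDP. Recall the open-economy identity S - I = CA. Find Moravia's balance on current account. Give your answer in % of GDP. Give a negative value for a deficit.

-12.4

CA = S - I = 14.9 - 27.3 = -12.4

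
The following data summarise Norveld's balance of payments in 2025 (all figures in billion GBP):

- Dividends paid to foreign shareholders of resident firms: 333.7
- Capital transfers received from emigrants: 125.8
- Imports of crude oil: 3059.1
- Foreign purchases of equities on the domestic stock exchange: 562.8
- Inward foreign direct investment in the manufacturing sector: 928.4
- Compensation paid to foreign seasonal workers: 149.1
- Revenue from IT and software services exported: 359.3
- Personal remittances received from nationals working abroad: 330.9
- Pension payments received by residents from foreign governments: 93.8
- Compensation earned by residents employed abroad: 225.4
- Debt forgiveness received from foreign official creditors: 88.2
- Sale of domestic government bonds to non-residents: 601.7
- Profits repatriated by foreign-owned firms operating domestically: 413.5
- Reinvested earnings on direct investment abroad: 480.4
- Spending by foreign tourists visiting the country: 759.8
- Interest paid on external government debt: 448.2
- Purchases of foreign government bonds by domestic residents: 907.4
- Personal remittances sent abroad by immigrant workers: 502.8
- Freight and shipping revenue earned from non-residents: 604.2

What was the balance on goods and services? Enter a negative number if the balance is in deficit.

Goods: -3059.1
Services: 604.2 + 759.8 + 359.3 = 1723.3
Trade balance = -3059.1 + 1723.3 = -1335.8
(Excluded from the trade balance — primary income: dividends paid to foreign shareholders of resident firms 333.7, compensation paid to foreign seasonal workers 149.1, compensation earned by residents employed abroad 225.4, profits repatriated by foreign-owned firms operating domestically 413.5, reinvested earnings on direct investment abroad 480.4, interest paid on external government debt 448.2; capital account: capital transfers received from emigrants 125.8, debt forgiveness received from foreign official creditors 88.2; financial account: foreign purchases of equities on the domestic stock exchange 562.8, inward foreign direct investment in the manufacturing sector 928.4, sale of domestic government bonds to non-residents 601.7, purchases of foreign government bonds by domestic residents 907.4; secondary income: personal remittances received from nationals working abroad 330.9, pension payments received by residents from foreign governments 93.8, personal remittances sent abroad by immigrant workers 502.8.)

-1335.8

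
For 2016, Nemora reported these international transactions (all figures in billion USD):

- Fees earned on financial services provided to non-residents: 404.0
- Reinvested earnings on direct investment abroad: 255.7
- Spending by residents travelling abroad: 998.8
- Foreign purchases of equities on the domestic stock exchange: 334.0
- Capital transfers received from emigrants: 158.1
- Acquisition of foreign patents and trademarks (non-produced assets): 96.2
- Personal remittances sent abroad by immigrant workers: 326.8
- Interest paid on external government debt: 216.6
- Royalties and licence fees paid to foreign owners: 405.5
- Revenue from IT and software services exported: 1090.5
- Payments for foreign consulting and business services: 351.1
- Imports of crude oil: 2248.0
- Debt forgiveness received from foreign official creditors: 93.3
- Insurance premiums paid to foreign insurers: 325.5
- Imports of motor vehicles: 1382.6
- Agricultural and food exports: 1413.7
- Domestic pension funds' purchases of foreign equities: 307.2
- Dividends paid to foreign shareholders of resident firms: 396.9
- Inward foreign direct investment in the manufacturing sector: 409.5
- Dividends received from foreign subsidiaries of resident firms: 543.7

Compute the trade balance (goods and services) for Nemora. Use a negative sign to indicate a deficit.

-2803.3

Goods: -2248.0 - 1382.6 + 1413.7 = -2216.9
Services: -351.1 - 998.8 - 405.5 - 325.5 + 404.0 + 1090.5 = -586.4
Trade balance = -2216.9 + (-586.4) = -2803.3
(Excluded from the trade balance — primary income: reinvested earnings on direct investment abroad 255.7, interest paid on external government debt 216.6, dividends paid to foreign shareholders of resident firms 396.9, dividends received from foreign subsidiaries of resident firms 543.7; financial account: foreign purchases of equities on the domestic stock exchange 334.0, domestic pension funds' purchases of foreign equities 307.2, inward foreign direct investment in the manufacturing sector 409.5; capital account: capital transfers received from emigrants 158.1, acquisition of foreign patents and trademarks (non-produced assets) 96.2, debt forgiveness received from foreign official creditors 93.3; secondary income: personal remittances sent abroad by immigrant workers 326.8.)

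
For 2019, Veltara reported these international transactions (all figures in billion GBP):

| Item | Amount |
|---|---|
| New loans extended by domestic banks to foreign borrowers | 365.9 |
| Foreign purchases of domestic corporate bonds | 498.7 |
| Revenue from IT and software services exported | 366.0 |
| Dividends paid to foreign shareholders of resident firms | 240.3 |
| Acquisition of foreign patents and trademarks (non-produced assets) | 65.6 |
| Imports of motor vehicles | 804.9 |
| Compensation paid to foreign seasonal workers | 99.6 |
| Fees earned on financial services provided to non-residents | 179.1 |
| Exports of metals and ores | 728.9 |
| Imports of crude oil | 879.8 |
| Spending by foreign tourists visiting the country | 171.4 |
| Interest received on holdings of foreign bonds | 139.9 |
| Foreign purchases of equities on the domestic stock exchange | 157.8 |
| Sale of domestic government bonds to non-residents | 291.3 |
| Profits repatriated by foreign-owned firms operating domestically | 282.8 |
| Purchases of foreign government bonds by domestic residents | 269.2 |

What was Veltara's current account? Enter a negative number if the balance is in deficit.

Goods: 728.9 - 879.8 - 804.9 = -955.8
Services: 179.1 + 171.4 + 366.0 = 716.5
Primary income: 139.9 - 282.8 - 99.6 - 240.3 = -482.8
Current account = (-955.8) + 716.5 + (-482.8) = -722.1
(Excluded from the current account — financial account: new loans extended by domestic banks to foreign borrowers 365.9, foreign purchases of domestic corporate bonds 498.7, foreign purchases of equities on the domestic stock exchange 157.8, sale of domestic government bonds to non-residents 291.3, purchases of foreign government bonds by domestic residents 269.2; capital account: acquisition of foreign patents and trademarks (non-produced assets) 65.6.)

-722.1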